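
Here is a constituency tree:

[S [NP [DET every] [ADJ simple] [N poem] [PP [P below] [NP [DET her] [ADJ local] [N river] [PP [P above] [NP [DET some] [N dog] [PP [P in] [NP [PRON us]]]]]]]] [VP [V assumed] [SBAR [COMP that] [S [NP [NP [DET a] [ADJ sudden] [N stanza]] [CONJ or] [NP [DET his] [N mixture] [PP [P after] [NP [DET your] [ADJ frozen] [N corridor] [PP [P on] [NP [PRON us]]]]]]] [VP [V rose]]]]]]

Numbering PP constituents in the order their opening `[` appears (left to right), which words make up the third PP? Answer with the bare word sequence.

The PP opening brackets appear, in order, over: "below her local river above some dog in us"; "above some dog in us"; "in us"; "after your frozen corridor on us"; "on us". The third one spans "in us".

in us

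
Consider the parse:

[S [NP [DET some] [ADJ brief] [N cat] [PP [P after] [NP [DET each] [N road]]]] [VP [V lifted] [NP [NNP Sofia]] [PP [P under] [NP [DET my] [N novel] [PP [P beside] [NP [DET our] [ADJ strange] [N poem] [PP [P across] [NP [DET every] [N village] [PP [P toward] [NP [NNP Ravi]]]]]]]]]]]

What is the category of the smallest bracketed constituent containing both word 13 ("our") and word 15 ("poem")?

The smallest bracket enclosing both words is [NP our strange poem across every village toward Ravi], so the label is NP.

NP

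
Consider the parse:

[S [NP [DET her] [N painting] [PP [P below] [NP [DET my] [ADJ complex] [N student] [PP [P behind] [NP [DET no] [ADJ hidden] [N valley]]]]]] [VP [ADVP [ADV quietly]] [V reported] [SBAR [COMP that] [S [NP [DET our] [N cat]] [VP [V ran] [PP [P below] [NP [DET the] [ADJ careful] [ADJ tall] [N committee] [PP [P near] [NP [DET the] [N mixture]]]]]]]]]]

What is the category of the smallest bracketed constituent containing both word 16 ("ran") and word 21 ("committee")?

VP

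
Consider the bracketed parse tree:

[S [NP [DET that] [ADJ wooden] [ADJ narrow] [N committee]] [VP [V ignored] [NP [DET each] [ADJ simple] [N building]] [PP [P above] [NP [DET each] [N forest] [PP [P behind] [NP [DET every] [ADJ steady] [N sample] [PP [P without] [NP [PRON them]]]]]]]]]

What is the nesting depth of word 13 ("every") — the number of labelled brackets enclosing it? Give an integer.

7

The word sits inside DET, which is inside NP, inside PP, inside NP, inside PP, inside VP, inside S — 7 brackets in all.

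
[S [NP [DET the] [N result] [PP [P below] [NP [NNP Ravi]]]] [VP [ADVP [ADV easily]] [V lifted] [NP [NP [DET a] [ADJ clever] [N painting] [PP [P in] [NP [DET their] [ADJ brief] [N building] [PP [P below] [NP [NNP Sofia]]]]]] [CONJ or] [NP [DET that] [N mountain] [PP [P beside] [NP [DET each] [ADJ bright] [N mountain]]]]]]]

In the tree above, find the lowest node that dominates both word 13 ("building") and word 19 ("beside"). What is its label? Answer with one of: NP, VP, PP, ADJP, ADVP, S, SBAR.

Word 13 lies under S → VP → NP → NP → PP → NP → N; word 19 lies under S → VP → NP → NP → PP → P. The lowest shared node is the NP.

NP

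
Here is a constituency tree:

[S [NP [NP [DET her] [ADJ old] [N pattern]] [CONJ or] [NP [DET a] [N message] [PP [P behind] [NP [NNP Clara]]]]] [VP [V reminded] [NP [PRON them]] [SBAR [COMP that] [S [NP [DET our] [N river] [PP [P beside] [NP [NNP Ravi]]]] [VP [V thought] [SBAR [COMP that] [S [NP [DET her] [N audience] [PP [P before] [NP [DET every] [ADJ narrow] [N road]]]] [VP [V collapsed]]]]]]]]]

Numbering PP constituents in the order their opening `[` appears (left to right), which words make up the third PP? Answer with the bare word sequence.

Opening `[PP` markers occur at word positions 7, 14, 20; the third of these opens the constituent [PP before every narrow road].

before every narrow road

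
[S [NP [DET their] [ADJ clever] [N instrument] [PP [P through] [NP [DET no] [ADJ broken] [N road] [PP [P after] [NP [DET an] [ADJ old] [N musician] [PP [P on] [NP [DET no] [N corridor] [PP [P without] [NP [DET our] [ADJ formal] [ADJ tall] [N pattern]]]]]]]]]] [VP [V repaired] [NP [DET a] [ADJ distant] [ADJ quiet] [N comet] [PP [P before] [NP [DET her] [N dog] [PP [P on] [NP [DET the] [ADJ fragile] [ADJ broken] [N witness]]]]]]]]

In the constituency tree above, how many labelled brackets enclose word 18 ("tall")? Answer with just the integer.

Counting open brackets not yet closed at "tall": [S [NP [PP [NP [PP [NP [PP [NP [PP [NP [ADJ = 11.

11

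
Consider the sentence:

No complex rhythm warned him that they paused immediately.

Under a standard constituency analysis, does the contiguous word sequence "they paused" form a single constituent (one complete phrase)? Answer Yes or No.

"they" belongs to the noun phrase "they" while "paused" belongs to the verb phrase "paused immediately"; a span that runs across that boundary is not a single phrase.

No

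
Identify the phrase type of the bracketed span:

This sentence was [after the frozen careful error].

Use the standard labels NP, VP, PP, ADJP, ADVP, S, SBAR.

PP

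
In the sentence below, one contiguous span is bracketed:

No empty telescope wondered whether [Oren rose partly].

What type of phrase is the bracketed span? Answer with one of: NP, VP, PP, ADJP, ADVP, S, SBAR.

The bracketed span "Oren rose partly" is headed by "rose", making it a clause (S).

S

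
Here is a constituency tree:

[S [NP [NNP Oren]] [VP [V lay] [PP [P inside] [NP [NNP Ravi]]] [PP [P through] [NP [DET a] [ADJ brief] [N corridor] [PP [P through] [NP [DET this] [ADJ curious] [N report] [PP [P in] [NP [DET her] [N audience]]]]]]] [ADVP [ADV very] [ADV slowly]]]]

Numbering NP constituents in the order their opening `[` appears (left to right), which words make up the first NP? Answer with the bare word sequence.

Oren

Opening `[NP` markers occur at word positions 1, 4, 6, 10, 14; the first of these opens the constituent [NP Oren].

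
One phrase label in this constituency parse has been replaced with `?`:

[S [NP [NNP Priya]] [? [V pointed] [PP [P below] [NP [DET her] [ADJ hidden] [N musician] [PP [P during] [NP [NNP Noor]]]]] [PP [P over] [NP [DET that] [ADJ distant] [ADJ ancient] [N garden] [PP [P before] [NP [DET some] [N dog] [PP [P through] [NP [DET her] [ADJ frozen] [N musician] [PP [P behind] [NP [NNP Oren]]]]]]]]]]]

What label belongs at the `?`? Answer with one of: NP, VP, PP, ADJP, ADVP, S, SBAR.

VP

Looking at what the `?` directly dominates — V 'pointed', PP, PP — this is a verb phrase (VP).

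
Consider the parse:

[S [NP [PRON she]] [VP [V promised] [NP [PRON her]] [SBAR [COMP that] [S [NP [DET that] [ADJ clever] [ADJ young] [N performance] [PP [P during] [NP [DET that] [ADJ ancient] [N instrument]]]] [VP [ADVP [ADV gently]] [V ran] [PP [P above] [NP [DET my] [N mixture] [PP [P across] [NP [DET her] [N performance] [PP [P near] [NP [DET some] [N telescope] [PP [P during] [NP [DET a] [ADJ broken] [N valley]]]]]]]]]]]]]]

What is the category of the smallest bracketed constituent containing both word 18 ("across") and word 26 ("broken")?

PP

Word 18 lies under S → VP → SBAR → S → VP → PP → NP → PP → P; word 26 lies under S → VP → SBAR → S → VP → PP → NP → PP → NP → PP → NP → PP → NP → ADJ. The lowest shared node is the PP.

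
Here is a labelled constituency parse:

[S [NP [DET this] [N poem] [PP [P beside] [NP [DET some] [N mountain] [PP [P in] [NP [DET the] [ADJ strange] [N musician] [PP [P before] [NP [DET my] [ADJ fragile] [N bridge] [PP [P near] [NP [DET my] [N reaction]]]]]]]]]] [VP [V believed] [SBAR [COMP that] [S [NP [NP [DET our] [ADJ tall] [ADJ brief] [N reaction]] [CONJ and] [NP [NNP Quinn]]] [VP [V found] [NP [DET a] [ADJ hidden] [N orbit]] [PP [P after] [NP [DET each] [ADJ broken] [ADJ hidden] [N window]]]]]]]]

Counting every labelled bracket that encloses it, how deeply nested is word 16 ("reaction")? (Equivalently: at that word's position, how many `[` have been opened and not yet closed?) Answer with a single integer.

11

Path from the root down to the word: S → NP → PP → NP → PP → NP → PP → NP → PP → NP → N. That is 11 enclosing brackets.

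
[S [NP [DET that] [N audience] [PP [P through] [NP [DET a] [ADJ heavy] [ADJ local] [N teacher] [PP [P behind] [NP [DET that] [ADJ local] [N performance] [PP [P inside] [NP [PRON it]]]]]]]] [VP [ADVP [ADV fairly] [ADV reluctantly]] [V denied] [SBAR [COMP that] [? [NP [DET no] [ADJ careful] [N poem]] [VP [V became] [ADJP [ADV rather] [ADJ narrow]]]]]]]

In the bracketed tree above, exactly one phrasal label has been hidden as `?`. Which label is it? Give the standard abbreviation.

S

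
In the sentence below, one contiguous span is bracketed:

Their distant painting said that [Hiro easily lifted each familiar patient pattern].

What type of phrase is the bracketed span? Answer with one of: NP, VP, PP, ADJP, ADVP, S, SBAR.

S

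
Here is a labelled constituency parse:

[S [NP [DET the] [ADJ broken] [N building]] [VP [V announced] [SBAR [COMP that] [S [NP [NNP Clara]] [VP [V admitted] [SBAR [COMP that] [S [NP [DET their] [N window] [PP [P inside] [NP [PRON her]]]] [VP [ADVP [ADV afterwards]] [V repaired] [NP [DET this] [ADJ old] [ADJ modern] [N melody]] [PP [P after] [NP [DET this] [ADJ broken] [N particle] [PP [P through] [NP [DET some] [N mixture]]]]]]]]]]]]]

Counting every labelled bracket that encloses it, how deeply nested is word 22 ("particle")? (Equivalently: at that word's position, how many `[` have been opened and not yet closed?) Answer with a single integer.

11

Counting open brackets not yet closed at "particle": [S [VP [SBAR [S [VP [SBAR [S [VP [PP [NP [N = 11.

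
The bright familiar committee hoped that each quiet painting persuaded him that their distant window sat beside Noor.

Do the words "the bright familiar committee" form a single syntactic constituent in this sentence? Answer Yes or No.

Yes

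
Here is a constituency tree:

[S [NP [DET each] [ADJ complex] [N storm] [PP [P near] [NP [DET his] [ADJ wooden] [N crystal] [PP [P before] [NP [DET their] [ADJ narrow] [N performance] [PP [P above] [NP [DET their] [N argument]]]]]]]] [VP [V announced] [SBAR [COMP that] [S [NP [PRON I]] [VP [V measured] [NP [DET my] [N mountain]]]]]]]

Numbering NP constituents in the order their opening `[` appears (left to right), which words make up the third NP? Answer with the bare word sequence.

their narrow performance above their argument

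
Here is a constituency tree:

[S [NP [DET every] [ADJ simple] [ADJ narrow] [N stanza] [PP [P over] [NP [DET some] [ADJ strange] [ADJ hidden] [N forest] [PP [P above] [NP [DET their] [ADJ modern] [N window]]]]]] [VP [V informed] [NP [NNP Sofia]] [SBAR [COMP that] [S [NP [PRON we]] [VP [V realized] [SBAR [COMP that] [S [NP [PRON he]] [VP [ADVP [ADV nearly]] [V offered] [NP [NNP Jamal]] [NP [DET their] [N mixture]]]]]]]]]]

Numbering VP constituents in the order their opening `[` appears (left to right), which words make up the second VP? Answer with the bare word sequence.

realized that he nearly offered Jamal their mixture

The VP opening brackets appear, in order, over: "informed Sofia that we realized that he nearly offered Jamal their mixture"; "realized that he nearly offered Jamal their mixture"; "nearly offered Jamal their mixture". The second one spans "realized that he nearly offered Jamal their mixture".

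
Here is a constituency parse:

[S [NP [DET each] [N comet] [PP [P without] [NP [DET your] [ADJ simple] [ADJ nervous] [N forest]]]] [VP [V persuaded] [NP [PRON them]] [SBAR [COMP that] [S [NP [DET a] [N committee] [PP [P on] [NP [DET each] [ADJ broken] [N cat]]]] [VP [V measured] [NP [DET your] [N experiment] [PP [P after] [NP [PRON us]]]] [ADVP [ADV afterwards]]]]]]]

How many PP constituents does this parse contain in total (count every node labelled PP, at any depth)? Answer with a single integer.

3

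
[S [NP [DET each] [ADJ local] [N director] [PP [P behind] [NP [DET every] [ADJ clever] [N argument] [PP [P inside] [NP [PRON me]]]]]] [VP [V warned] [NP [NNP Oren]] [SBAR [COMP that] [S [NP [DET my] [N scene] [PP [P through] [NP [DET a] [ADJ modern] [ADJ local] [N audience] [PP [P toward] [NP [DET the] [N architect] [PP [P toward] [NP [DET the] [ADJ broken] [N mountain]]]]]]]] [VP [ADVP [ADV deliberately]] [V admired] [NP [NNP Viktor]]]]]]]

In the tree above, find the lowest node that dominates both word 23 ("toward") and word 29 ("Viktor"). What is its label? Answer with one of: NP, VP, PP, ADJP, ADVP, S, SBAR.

S

Both words fall inside [S my scene through a modern local audience toward the architect toward the broken mountain deliberately admired Viktor] (words 13–29), and no smaller constituent contains them both. Label: S.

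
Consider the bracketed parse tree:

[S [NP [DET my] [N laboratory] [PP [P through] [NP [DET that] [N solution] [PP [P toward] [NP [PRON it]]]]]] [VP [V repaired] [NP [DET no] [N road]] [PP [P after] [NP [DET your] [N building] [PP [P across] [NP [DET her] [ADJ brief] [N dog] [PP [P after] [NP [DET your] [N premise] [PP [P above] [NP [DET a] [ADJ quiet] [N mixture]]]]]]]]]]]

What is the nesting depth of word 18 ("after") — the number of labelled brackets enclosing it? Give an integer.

Path from the root down to the word: S → VP → PP → NP → PP → NP → PP → P. That is 8 enclosing brackets.

8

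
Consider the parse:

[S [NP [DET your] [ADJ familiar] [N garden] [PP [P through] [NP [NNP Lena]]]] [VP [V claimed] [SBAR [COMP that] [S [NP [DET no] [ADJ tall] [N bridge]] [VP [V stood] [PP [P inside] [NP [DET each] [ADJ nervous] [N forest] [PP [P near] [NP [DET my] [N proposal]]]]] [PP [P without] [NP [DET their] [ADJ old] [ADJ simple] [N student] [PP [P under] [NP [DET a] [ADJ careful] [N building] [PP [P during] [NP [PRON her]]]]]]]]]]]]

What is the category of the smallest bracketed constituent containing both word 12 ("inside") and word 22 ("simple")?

Word 12 lies under S → VP → SBAR → S → VP → PP → P; word 22 lies under S → VP → SBAR → S → VP → PP → NP → ADJ. The lowest shared node is the VP.

VP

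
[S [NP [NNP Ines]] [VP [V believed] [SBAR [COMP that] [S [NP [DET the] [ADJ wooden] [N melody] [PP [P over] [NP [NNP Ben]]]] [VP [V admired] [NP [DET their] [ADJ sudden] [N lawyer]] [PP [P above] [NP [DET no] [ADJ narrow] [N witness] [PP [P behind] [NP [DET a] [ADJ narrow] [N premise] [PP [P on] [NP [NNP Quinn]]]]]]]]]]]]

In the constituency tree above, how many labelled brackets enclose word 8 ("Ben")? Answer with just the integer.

The word sits inside NNP, which is inside NP, inside PP, inside NP, inside S, inside SBAR, inside VP, inside S — 8 brackets in all.

8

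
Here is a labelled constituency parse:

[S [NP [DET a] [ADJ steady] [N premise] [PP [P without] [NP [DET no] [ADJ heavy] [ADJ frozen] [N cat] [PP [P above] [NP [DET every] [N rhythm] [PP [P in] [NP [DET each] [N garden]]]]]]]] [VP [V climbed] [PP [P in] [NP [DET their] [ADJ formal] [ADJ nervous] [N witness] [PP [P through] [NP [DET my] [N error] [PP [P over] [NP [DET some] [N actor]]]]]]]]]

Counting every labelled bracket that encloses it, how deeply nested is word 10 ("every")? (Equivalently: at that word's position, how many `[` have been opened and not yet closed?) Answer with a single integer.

7

Path from the root down to the word: S → NP → PP → NP → PP → NP → DET. That is 7 enclosing brackets.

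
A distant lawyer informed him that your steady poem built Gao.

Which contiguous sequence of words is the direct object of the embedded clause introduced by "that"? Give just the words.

"built" heads the VP of the embedded clause introduced by "that", and "Gao" is its direct object.

Gao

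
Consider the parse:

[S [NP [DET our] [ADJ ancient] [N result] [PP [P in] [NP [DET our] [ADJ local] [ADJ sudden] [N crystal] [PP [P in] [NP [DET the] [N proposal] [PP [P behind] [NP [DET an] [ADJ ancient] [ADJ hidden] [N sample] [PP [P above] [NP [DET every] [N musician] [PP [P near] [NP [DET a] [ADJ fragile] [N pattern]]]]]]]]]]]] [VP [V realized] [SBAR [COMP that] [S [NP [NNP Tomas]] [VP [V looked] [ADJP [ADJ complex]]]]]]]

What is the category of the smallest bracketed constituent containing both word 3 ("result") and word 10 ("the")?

NP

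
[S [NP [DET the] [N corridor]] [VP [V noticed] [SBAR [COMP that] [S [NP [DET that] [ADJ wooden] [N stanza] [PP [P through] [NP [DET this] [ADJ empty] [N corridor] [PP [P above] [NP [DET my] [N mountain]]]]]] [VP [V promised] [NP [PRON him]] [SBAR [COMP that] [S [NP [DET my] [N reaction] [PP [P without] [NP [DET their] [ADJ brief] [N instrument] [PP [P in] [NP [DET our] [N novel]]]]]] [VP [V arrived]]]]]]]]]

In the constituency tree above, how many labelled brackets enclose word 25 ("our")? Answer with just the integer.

Counting open brackets not yet closed at "our": [S [VP [SBAR [S [VP [SBAR [S [NP [PP [NP [PP [NP [DET = 13.

13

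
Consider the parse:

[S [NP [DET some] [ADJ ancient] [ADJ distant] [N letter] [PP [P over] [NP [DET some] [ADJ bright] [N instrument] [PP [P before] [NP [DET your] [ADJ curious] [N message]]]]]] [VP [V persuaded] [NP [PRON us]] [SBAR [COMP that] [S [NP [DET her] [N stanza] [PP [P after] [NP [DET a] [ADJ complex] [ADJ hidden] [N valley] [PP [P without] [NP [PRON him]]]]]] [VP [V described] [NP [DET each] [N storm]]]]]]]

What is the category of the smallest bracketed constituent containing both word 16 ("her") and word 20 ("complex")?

NP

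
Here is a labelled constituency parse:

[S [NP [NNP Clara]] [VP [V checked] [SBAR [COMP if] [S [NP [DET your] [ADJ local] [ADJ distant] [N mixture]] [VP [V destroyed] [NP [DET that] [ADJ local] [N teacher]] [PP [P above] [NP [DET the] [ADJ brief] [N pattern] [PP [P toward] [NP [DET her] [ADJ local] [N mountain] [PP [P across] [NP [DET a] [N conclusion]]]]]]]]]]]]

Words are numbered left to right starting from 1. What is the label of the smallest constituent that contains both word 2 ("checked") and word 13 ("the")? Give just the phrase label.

Both words fall inside [VP checked if your local distant mixture destroyed that local teacher above the brief pattern toward her local mountain across a conclusion] (words 2–22), and no smaller constituent contains them both. Label: VP.

VP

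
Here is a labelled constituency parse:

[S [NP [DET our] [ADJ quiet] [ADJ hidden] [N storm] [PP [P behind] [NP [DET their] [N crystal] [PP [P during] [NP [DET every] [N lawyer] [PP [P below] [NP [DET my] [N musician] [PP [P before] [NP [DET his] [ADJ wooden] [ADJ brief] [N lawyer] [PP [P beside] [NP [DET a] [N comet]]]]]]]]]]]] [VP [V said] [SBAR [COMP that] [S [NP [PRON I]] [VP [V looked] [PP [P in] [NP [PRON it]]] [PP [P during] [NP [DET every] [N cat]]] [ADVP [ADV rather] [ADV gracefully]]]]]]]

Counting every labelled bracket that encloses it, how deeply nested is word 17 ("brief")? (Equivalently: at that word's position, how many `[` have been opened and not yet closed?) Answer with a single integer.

The word sits inside ADJ, which is inside NP, inside PP, inside NP, inside PP, inside NP, inside PP, inside NP, inside PP, inside NP, inside S — 11 brackets in all.

11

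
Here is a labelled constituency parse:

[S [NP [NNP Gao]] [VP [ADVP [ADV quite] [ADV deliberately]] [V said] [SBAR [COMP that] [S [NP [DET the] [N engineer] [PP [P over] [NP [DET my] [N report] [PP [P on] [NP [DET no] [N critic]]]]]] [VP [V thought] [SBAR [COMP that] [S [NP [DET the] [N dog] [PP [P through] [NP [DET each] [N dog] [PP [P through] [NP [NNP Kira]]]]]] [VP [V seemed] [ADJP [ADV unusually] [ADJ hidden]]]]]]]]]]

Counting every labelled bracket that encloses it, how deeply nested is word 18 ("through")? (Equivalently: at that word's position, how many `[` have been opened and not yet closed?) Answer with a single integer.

10

Path from the root down to the word: S → VP → SBAR → S → VP → SBAR → S → NP → PP → P. That is 10 enclosing brackets.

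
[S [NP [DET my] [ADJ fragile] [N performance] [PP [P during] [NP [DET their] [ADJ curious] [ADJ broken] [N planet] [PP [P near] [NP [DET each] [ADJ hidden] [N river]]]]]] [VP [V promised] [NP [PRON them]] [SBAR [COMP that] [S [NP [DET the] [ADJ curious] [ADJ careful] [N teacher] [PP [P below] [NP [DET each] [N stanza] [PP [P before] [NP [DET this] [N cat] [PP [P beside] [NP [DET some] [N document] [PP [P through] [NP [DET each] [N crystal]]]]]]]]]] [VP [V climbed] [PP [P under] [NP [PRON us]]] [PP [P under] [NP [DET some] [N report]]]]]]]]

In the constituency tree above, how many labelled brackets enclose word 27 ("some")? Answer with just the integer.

12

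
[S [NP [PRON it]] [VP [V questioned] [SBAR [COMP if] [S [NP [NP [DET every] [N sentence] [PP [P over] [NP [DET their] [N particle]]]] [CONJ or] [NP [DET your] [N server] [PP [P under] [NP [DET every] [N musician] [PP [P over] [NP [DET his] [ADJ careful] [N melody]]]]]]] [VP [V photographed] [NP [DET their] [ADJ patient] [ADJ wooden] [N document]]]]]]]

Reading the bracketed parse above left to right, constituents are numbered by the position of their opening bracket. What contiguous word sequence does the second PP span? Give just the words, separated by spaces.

Opening `[PP` markers occur at word positions 6, 12, 15; the second of these opens the constituent [PP under every musician over his careful melody].

under every musician over his careful melody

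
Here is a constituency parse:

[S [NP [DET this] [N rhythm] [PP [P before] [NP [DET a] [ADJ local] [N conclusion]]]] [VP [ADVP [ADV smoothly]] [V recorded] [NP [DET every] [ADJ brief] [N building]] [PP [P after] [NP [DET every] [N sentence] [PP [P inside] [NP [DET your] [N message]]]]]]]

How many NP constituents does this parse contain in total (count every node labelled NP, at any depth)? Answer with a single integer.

5

Listing each NP by its span: [NP this rhythm before a local conclusion]; [NP a local conclusion]; [NP every brief building]; [NP every sentence inside your message]; [NP your message] — that makes 5.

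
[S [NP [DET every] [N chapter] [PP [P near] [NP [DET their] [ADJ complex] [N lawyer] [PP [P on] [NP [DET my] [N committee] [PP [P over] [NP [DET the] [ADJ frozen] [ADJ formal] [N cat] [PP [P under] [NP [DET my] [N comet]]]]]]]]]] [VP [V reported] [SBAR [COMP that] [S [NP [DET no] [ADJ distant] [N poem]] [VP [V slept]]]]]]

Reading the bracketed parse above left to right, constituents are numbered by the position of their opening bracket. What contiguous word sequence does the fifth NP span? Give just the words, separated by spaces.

my comet

Opening `[NP` markers occur at word positions 1, 4, 8, 11, 16, 20; the fifth of these opens the constituent [NP my comet].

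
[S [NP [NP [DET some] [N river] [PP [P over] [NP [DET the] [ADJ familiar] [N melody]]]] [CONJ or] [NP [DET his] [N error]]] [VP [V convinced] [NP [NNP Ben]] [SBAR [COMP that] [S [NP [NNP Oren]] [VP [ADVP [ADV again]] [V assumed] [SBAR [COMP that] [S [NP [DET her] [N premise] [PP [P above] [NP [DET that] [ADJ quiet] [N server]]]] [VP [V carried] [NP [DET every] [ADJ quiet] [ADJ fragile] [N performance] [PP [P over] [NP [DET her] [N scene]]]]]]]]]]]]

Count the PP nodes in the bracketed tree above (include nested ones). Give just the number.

3

Listing each PP by its span: [PP over the familiar melody]; [PP above that quiet server]; [PP over her scene] — that makes 3.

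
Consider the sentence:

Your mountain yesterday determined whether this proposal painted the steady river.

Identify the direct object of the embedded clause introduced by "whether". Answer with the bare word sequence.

The verb of the embedded clause introduced by "whether" is "painted"; its direct object is the NP "the steady river".

the steady river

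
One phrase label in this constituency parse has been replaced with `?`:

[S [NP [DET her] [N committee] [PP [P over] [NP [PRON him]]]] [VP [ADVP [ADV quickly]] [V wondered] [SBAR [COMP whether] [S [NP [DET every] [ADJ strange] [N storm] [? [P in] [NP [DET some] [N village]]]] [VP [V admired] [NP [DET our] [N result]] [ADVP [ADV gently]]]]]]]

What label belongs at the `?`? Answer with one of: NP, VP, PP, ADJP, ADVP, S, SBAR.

PP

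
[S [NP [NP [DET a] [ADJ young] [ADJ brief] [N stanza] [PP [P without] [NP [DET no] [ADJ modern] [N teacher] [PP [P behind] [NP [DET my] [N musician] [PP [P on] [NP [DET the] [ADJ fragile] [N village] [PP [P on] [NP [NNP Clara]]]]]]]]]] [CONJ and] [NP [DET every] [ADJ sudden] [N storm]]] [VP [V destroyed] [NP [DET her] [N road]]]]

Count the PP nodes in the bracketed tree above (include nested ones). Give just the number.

Scanning left to right, an opening `[PP` appears at word positions 5, 9, 12, 16 — 4 in total.

4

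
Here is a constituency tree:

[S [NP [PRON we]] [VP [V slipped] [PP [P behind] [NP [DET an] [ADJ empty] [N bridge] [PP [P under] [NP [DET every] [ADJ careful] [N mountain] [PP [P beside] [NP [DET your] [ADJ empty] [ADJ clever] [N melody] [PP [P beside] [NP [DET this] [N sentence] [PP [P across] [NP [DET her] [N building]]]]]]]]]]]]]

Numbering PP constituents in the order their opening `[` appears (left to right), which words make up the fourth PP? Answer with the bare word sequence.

beside this sentence across her building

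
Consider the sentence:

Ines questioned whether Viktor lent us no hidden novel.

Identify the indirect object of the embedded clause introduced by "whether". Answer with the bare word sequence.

us

"lent" heads the VP of the embedded clause introduced by "whether", and "us" is its indirect object.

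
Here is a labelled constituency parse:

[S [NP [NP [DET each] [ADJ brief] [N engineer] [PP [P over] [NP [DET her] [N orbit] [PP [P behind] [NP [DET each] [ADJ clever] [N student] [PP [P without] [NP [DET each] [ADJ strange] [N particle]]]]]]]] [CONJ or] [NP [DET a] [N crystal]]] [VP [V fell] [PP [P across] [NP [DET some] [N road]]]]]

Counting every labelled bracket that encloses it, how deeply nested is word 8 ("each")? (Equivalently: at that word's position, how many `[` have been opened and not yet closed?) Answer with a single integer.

Counting open brackets not yet closed at "each": [S [NP [NP [PP [NP [PP [NP [DET = 8.

8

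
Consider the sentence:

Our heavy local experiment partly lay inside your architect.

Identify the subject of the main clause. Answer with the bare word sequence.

our heavy local experiment

The subject of the main clause is the NP immediately before the verb "lay": "our heavy local experiment".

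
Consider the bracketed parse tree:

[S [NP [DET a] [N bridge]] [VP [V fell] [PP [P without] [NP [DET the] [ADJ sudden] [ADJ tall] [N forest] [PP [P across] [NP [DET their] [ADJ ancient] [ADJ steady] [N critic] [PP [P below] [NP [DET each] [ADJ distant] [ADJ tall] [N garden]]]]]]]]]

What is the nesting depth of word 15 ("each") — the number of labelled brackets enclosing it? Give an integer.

9

Path from the root down to the word: S → VP → PP → NP → PP → NP → PP → NP → DET. That is 9 enclosing brackets.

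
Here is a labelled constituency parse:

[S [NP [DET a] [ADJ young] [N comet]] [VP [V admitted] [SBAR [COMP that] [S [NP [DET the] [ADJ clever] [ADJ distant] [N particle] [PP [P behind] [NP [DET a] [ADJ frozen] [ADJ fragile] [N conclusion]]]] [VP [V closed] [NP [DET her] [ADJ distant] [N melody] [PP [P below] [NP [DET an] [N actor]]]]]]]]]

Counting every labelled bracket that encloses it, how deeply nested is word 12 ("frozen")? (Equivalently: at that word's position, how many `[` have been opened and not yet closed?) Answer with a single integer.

8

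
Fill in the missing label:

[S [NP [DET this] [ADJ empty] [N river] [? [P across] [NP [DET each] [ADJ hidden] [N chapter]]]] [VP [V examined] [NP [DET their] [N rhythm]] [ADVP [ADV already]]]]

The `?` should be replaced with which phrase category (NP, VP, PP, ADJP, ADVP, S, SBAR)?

A constituent whose immediate children are P 'across', NP is a prepositional phrase: PP.

PP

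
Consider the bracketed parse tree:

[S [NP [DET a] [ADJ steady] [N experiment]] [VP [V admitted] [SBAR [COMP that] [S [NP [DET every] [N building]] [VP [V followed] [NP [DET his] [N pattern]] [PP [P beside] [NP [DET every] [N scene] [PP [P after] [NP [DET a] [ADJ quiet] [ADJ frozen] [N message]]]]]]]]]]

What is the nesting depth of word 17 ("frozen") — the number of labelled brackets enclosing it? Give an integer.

Path from the root down to the word: S → VP → SBAR → S → VP → PP → NP → PP → NP → ADJ. That is 10 enclosing brackets.

10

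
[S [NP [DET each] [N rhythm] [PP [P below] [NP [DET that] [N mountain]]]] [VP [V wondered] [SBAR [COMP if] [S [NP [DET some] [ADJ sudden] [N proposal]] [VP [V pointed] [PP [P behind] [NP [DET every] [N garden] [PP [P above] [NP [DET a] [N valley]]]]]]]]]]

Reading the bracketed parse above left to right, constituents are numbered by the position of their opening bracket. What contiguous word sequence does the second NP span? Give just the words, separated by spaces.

Opening `[NP` markers occur at word positions 1, 4, 8, 13, 16; the second of these opens the constituent [NP that mountain].

that mountain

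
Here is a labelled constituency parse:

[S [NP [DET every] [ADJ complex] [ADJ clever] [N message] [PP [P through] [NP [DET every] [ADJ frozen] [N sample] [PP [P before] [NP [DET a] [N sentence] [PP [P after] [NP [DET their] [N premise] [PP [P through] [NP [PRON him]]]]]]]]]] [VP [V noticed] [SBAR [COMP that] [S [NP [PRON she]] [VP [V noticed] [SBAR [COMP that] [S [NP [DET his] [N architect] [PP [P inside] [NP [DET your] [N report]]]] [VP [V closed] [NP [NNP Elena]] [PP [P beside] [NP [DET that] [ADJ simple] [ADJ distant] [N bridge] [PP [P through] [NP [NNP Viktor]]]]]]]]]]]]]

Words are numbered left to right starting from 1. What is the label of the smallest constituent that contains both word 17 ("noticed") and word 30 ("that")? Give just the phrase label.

VP

Word 17 lies under S → VP → V; word 30 lies under S → VP → SBAR → S → VP → SBAR → S → VP → PP → NP → DET. The lowest shared node is the VP.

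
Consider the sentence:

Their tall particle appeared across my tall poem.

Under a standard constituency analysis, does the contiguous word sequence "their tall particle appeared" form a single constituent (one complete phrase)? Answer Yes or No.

The sequence begins inside the noun phrase "their tall particle" and ends inside the verb phrase "appeared across my tall poem"; it crosses a phrase boundary, so no single node in the tree spans exactly those words.

No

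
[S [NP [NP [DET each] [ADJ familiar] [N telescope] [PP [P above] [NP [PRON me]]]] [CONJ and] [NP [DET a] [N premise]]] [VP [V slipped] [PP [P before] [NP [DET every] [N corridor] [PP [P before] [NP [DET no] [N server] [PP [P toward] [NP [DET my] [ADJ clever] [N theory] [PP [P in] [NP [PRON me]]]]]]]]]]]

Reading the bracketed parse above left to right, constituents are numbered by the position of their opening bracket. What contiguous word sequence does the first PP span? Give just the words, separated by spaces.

above me

The PP opening brackets appear, in order, over: "above me"; "before every corridor before no server toward my clever theory in me"; "before no server toward my clever theory in me"; "toward my clever theory in me"; "in me". The first one spans "above me".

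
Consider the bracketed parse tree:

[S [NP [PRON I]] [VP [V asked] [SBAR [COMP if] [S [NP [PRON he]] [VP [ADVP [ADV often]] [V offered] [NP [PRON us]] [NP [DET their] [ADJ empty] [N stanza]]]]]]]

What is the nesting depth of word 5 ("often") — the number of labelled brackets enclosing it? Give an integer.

7

Path from the root down to the word: S → VP → SBAR → S → VP → ADVP → ADV. That is 7 enclosing brackets.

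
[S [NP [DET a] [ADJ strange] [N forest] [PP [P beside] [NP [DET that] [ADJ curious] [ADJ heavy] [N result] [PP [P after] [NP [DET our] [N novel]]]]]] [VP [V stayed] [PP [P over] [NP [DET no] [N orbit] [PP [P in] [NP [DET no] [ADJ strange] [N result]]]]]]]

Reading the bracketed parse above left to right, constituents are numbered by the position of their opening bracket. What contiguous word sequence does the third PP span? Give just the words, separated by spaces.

over no orbit in no strange result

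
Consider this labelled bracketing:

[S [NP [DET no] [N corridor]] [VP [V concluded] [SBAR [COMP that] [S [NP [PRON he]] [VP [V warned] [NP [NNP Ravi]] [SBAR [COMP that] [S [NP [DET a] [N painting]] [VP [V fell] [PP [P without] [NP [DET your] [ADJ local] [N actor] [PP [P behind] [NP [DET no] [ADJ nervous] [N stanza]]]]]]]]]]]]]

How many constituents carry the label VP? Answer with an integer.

Listing each VP by its span: [VP concluded that he warned Ravi that a painting fell without your local actor behind no nervous stanza]; [VP warned Ravi that a painting fell without your local actor behind no nervous stanza]; [VP fell without your local actor behind no nervous stanza] — that makes 3.

3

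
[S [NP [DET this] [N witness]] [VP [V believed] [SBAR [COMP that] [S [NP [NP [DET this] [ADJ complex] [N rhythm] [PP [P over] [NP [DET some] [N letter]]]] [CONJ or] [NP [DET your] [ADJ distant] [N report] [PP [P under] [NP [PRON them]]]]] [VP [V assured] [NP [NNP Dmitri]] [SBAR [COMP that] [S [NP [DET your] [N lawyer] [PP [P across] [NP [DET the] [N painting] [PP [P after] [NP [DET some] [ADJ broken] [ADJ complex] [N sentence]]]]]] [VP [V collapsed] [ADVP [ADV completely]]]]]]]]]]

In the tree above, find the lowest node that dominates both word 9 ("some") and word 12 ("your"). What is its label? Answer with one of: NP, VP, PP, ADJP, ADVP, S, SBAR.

NP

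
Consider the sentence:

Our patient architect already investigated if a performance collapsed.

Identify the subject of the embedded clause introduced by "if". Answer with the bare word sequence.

a performance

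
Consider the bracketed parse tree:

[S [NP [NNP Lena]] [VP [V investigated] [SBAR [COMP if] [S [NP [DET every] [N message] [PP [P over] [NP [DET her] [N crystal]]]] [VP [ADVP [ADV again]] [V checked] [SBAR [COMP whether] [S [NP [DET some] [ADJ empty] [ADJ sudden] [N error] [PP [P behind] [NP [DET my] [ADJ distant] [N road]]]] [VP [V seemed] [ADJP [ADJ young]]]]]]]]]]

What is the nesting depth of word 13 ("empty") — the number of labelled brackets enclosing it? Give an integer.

9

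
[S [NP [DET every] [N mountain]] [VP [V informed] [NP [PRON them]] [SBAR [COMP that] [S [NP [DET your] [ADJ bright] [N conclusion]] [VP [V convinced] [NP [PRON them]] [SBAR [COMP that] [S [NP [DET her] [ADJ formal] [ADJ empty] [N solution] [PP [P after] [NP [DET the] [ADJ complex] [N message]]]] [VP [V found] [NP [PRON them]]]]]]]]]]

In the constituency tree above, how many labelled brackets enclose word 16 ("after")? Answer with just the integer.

Counting open brackets not yet closed at "after": [S [VP [SBAR [S [VP [SBAR [S [NP [PP [P = 10.

10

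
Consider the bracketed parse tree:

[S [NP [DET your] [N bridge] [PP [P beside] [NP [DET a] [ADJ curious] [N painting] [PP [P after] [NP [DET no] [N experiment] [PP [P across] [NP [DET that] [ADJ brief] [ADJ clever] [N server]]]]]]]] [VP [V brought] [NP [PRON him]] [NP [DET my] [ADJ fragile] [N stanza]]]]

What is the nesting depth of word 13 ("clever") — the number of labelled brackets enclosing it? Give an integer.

9

Path from the root down to the word: S → NP → PP → NP → PP → NP → PP → NP → ADJ. That is 9 enclosing brackets.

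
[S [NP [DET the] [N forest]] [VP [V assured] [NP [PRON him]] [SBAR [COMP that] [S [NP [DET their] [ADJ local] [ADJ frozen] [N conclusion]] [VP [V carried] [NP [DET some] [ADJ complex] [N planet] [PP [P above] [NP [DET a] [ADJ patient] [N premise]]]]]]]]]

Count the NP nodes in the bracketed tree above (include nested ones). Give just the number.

The NP constituents are: [NP the forest]; [NP him]; [NP their local frozen conclusion]; [NP some complex planet above a patient premise]; [NP a patient premise]. Total: 5.

5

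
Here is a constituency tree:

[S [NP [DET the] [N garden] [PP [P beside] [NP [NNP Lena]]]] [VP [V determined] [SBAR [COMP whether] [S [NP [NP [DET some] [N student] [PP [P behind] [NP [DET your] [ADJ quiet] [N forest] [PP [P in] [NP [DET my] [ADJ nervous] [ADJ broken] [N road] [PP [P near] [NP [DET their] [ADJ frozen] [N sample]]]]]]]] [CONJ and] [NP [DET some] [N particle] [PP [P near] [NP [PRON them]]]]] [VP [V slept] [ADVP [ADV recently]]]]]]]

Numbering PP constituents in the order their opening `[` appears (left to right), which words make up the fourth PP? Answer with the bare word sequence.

The PP opening brackets appear, in order, over: "beside Lena"; "behind your quiet forest in my nervous broken road near their frozen sample"; "in my nervous broken road near their frozen sample"; "near their frozen sample"; "near them". The fourth one spans "near their frozen sample".

near their frozen sample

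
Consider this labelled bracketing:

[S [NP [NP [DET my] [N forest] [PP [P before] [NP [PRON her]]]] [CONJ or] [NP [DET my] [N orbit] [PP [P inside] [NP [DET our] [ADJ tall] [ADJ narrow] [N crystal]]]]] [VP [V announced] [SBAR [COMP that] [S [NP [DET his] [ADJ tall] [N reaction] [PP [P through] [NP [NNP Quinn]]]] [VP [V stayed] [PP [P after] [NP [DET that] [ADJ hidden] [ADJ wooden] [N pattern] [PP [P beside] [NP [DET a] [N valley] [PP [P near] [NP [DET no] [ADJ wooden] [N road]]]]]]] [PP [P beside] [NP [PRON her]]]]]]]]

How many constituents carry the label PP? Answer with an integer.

Scanning left to right, an opening `[PP` appears at word positions 3, 8, 18, 21, 26, 29, 33 — 7 in total.

7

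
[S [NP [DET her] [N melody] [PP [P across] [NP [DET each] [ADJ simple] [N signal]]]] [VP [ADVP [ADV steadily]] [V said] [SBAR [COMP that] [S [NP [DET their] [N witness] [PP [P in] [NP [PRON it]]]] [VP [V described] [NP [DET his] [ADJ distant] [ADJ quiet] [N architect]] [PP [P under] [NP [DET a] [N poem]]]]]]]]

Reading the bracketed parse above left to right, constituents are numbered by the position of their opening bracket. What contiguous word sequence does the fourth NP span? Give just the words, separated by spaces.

it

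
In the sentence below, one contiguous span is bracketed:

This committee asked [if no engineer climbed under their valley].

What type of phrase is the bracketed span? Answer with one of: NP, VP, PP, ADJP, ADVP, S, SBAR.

SBAR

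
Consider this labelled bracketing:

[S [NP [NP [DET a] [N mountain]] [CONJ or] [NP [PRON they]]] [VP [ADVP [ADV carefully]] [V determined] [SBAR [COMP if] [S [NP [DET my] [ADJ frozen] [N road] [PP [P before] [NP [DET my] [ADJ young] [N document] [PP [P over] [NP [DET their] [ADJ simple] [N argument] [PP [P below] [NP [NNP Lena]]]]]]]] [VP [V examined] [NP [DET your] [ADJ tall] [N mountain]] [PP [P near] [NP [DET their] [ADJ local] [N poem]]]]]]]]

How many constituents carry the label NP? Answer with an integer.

9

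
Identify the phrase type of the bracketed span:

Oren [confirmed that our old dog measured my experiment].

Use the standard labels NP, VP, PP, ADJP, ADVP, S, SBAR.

The span is built around the verb "confirmed" — a verb phrase (VP).

VP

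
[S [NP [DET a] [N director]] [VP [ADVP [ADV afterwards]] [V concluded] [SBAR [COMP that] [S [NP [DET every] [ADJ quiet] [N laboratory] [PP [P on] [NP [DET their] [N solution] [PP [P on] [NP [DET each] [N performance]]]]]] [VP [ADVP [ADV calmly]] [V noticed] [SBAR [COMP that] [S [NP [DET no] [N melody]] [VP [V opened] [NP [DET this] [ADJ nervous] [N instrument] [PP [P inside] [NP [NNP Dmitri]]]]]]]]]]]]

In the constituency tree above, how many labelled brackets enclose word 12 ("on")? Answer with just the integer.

The word sits inside P, which is inside PP, inside NP, inside PP, inside NP, inside S, inside SBAR, inside VP, inside S — 9 brackets in all.

9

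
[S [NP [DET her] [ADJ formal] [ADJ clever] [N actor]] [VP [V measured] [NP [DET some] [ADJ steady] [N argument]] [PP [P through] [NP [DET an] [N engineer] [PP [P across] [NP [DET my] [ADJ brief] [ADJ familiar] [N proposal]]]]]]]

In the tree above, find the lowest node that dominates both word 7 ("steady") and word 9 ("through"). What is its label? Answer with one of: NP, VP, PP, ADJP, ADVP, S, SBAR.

Word 7 lies under S → VP → NP → ADJ; word 9 lies under S → VP → PP → P. The lowest shared node is the VP.

VP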